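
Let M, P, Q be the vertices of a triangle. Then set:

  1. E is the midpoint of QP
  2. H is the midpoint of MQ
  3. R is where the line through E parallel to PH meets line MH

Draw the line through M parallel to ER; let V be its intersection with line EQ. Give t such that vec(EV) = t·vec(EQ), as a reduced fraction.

t = -3

Assign M = (0, 0), P = (1, 0), Q = (0, 1) — the answer is frame-independent, so this choice is without loss of generality.
1. E is the midpoint of QP ⇒ E = (1/2, 1/2)
2. H is the midpoint of MQ ⇒ H = (0, 1/2)
3. R is where the line through E parallel to PH meets line MH ⇒ R = (0, 3/4)
through M parallel to ER: direction (-1/2, 1/4); meets EQ at V = (2, -1)
V = E + t·(Q−E) with t = -3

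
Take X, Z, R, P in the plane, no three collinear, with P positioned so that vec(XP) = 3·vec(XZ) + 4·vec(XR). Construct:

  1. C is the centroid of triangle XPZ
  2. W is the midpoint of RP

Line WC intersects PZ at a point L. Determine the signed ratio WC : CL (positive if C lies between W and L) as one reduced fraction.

Work in coordinates with X = (0, 0), Z = (1, 0), R = (0, 1), P = (3, 4).
1. C is the centroid of triangle XPZ ⇒ C = (4/3, 4/3)
2. W is the midpoint of RP ⇒ W = (3/2, 5/2)
line WC meets PZ at L = (6/5, 2/5)
C = W + t·(L−W) with t = 5/9, so WC:CL = 5/9:4/9

WC:CL = 5/4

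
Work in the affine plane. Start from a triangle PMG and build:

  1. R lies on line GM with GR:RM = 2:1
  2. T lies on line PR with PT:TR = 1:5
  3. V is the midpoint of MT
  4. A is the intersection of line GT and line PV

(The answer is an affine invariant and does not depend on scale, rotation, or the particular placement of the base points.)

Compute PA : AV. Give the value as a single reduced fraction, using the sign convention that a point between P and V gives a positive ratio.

PA:AV = 4/15

Assign P = (0, 0), M = (1, 0), G = (0, 1) — the answer is frame-independent, so this choice is without loss of generality.
1. R lies on line GM with GR:RM = 2:1 ⇒ R = (2/3, 1/3)
2. T lies on line PR with PT:TR = 1:5 ⇒ T = (1/9, 1/18)
3. V is the midpoint of MT ⇒ V = (5/9, 1/36)
4. A is the intersection of line GT and line PV ⇒ A = (20/171, 1/171)
A = P + t·(V−P) with t = 4/19, so PA:AV = t:(1−t) = 4/19:15/19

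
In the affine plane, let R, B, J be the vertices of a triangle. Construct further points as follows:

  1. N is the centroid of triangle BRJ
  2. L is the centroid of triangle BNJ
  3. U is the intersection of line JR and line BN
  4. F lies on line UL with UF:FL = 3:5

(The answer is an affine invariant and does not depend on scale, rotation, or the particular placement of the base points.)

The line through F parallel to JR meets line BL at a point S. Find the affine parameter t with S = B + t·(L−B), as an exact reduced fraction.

t = 3/2

Work in coordinates with R = (0, 0), B = (1, 0), J = (0, 1).
1. N is the centroid of triangle BRJ ⇒ N = (1/3, 1/3)
2. L is the centroid of triangle BNJ ⇒ L = (4/9, 4/9)
3. U is the intersection of line JR and line BN ⇒ U = (0, 1/2)
4. F lies on line UL with UF:FL = 3:5 ⇒ F = (1/6, 23/48)
through F parallel to JR: direction (0, -1); meets BL at S = (1/6, 2/3)
S = B + t·(L−B) with t = 3/2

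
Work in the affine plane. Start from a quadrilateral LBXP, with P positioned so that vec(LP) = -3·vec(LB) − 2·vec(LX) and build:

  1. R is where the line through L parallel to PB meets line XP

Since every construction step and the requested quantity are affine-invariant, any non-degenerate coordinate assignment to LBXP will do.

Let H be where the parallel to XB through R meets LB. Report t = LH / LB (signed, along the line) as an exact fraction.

t = -3

Assign L = (0, 0), B = (1, 0), X = (0, 1), P = (-3, -2) — the answer is frame-independent, so this choice is without loss of generality.
1. R is where the line through L parallel to PB meets line XP ⇒ R = (-2, -1)
through R parallel to XB: direction (1, -1); meets LB at H = (-3, 0)
H = L + t·(B−L) with t = -3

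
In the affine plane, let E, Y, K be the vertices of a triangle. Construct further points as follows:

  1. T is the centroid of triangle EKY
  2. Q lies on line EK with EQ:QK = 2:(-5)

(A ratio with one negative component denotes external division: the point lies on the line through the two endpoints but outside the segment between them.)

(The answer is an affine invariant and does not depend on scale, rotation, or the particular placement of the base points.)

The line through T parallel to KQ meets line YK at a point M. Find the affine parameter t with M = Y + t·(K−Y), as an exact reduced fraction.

Assign E = (0, 0), Y = (1, 0), K = (0, 1) — the answer is frame-independent, so this choice is without loss of generality.
1. T is the centroid of triangle EKY ⇒ T = (1/3, 1/3)
2. Q lies on line EK with EQ:QK = 2:(-5) ⇒ Q = (0, -2/3)
through T parallel to KQ: direction (0, -5/3); meets YK at M = (1/3, 2/3)
M = Y + t·(K−Y) with t = 2/3

t = 2/3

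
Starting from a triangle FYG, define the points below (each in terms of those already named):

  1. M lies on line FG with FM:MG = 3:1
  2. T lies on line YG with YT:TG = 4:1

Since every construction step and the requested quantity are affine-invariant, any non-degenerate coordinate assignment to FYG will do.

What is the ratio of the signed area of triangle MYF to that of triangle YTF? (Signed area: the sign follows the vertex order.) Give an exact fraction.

[MYF]:[YTF] = -15/16

Work in coordinates with F = (0, 0), Y = (1, 0), G = (0, 1).
1. M lies on line FG with FM:MG = 3:1 ⇒ M = (0, 3/4)
2. T lies on line YG with YT:TG = 4:1 ⇒ T = (1/5, 4/5)
2·[MYF] = -3/4, 2·[YTF] = 4/5
[MYF]:[YTF] = -3/4:4/5 = -15/16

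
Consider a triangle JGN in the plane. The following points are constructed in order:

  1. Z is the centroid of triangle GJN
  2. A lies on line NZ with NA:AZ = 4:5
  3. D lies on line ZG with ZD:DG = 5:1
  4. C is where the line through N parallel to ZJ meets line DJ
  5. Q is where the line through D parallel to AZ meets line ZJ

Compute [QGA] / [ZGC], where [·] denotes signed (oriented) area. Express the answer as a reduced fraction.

Assign J = (0, 0), G = (1, 0), N = (0, 1) — the answer is frame-independent, so this choice is without loss of generality.
1. Z is the centroid of triangle GJN ⇒ Z = (1/3, 1/3)
2. A lies on line NZ with NA:AZ = 4:5 ⇒ A = (4/27, 19/27)
3. D lies on line ZG with ZD:DG = 5:1 ⇒ D = (8/9, 1/18)
4. C is where the line through N parallel to ZJ meets line DJ ⇒ C = (-16/15, -1/15)
5. Q is where the line through D parallel to AZ meets line ZJ ⇒ Q = (11/18, 11/18)
2·[QGA] = -20/81, 2·[ZGC] = -11/15
[QGA]:[ZGC] = -20/81:-11/15 = 100/297

[QGA]:[ZGC] = 100/297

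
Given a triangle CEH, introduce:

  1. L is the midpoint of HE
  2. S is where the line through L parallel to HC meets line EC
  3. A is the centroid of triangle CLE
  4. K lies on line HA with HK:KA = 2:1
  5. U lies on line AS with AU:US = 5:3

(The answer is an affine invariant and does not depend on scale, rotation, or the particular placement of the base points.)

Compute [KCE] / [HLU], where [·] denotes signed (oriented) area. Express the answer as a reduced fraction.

[KCE]:[HLU] = -128/63

Work in coordinates with C = (0, 0), E = (1, 0), H = (0, 1).
1. L is the midpoint of HE ⇒ L = (1/2, 1/2)
2. S is where the line through L parallel to HC meets line EC ⇒ S = (1/2, 0)
3. A is the centroid of triangle CLE ⇒ A = (1/2, 1/6)
4. K lies on line HA with HK:KA = 2:1 ⇒ K = (1/3, 4/9)
5. U lies on line AS with AU:US = 5:3 ⇒ U = (1/2, 1/16)
2·[KCE] = 4/9, 2·[HLU] = -7/32
[KCE]:[HLU] = 4/9:-7/32 = -128/63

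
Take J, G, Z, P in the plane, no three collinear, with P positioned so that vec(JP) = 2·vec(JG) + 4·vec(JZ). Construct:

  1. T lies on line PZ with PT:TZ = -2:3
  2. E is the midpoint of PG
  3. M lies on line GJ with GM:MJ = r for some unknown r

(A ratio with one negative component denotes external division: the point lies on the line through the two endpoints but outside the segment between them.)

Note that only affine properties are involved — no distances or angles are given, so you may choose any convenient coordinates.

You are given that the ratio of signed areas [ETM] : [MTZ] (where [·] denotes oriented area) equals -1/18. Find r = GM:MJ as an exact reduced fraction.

r = 5/4

Set J = (0, 0), G = (1, 0), Z = (0, 1), P = (2, 4); any affine frame gives the same invariant.
1. T lies on line PZ with PT:TZ = -2:3 ⇒ T = (6, 10)
2. E is the midpoint of PG ⇒ E = (3/2, 2)
3. With GM:MJ = r, write λ = r/(r+1) so M = G + λ·(J−G); M is affine-linear in λ
Every point depending on M is an affine combination of M and λ-independent points, so each such coordinate is linear in λ; the λ² term in each signed area is a multiple of (J−G)×(J−G) = 0, so 2·[ETM] and 2·[MTZ] are each linear in λ. Evaluating at λ=0 and λ=1:
  2·[ETM] = 8·λ − 5,   2·[MTZ] = -9·λ + 15
So [ETM]:[MTZ] = (8·λ − 5) / (-9·λ + 15). Setting this equal to -1/18:
  8·λ − 5 = -1/18·(-9·λ + 15)  ⇒  λ = 5/9
Then r = λ/(1−λ) = (5/9)/(4/9) = 5/4. Check: with r = 5/4, M = (4/9, 0) and [ETM]:[MTZ] = -1/18 as required.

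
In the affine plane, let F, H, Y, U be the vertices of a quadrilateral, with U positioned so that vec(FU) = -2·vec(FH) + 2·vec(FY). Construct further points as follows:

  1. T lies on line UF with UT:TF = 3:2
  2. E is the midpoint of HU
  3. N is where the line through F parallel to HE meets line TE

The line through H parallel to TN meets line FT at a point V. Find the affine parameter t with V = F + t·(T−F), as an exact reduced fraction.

Choose coordinates F = (0, 0), H = (1, 0), Y = (0, 1), U = (-2, 2).
1. T lies on line UF with UT:TF = 3:2 ⇒ T = (-4/5, 4/5)
2. E is the midpoint of HU ⇒ E = (-1/2, 1)
3. N is where the line through F parallel to HE meets line TE ⇒ N = (-1, 2/3)
through H parallel to TN: direction (-1/5, -2/15); meets FT at V = (2/5, -2/5)
V = F + t·(T−F) with t = -1/2

t = -1/2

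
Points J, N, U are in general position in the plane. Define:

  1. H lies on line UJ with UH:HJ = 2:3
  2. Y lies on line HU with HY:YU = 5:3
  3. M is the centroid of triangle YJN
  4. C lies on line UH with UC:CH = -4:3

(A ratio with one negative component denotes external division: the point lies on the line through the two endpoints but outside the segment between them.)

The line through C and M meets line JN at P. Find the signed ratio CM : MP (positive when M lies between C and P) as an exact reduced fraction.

Work in coordinates with J = (0, 0), N = (1, 0), U = (0, 1).
1. H lies on line UJ with UH:HJ = 2:3 ⇒ H = (0, 3/5)
2. Y lies on line HU with HY:YU = 5:3 ⇒ Y = (0, 17/20)
3. M is the centroid of triangle YJN ⇒ M = (1/3, 17/60)
4. C lies on line UH with UC:CH = -4:3 ⇒ C = (0, -3/5)
line CM meets JN at P = (12/53, 0)
M = C + t·(P−C) with t = 53/36, so CM:MP = 53/36:-17/36

CM:MP = -53/17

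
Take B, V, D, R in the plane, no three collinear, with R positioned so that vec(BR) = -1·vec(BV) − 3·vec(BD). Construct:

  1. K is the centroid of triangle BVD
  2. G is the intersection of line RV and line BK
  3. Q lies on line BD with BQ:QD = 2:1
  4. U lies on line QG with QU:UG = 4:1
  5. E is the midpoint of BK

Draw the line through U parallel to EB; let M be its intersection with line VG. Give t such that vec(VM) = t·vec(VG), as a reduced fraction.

t = 17/15

Set B = (0, 0), V = (1, 0), D = (0, 1), R = (-1, -3); any affine frame gives the same invariant.
1. K is the centroid of triangle BVD ⇒ K = (1/3, 1/3)
2. G is the intersection of line RV and line BK ⇒ G = (3, 3)
3. Q lies on line BD with BQ:QD = 2:1 ⇒ Q = (0, 2/3)
4. U lies on line QG with QU:UG = 4:1 ⇒ U = (12/5, 38/15)
5. E is the midpoint of BK ⇒ E = (1/6, 1/6)
through U parallel to EB: direction (-1/6, -1/6); meets VG at M = (49/15, 17/5)
M = V + t·(G−V) with t = 17/15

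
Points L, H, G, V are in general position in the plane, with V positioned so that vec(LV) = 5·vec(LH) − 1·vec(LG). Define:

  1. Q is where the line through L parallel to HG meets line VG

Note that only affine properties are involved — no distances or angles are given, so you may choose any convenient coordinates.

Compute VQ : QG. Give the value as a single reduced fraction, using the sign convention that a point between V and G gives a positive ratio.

VQ:QG = -4

Set L = (0, 0), H = (1, 0), G = (0, 1), V = (5, -1); any affine frame gives the same invariant.
1. Q is where the line through L parallel to HG meets line VG ⇒ Q = (-5/3, 5/3)
Q = V + t·(G−V) with t = 4/3, so VQ:QG = t:(1−t) = 4/3:-1/3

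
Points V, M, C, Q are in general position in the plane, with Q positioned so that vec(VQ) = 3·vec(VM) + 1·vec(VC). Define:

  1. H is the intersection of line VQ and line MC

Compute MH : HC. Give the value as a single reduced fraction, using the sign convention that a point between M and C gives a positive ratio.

MH:HC = 1/3

Set V = (0, 0), M = (1, 0), C = (0, 1), Q = (3, 1); any affine frame gives the same invariant.
1. H is the intersection of line VQ and line MC ⇒ H = (3/4, 1/4)
H = M + t·(C−M) with t = 1/4, so MH:HC = t:(1−t) = 1/4:3/4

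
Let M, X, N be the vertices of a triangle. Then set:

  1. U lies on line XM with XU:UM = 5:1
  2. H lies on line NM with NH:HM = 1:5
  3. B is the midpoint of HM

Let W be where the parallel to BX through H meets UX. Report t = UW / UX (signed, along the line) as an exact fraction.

Choose coordinates M = (0, 0), X = (1, 0), N = (0, 1).
1. U lies on line XM with XU:UM = 5:1 ⇒ U = (1/6, 0)
2. H lies on line NM with NH:HM = 1:5 ⇒ H = (0, 5/6)
3. B is the midpoint of HM ⇒ B = (0, 5/12)
through H parallel to BX: direction (1, -5/12); meets UX at W = (2, 0)
W = U + t·(X−U) with t = 11/5

t = 11/5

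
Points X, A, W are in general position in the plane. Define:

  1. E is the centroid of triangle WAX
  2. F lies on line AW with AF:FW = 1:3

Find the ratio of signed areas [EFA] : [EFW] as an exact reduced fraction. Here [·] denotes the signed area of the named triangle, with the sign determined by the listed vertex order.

Work in coordinates with X = (0, 0), A = (1, 0), W = (0, 1).
1. E is the centroid of triangle WAX ⇒ E = (1/3, 1/3)
2. F lies on line AW with AF:FW = 1:3 ⇒ F = (3/4, 1/4)
2·[EFA] = -1/12, 2·[EFW] = 1/4
[EFA]:[EFW] = -1/12:1/4 = -1/3

[EFA]:[EFW] = -1/3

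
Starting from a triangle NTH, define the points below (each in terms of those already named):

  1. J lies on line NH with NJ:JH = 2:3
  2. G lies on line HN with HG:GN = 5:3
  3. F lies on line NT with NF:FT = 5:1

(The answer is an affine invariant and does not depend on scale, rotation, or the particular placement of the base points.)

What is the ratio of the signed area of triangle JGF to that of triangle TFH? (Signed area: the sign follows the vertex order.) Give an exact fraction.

[JGF]:[TFH] = -1/8

Work in coordinates with N = (0, 0), T = (1, 0), H = (0, 1).
1. J lies on line NH with NJ:JH = 2:3 ⇒ J = (0, 2/5)
2. G lies on line HN with HG:GN = 5:3 ⇒ G = (0, 3/8)
3. F lies on line NT with NF:FT = 5:1 ⇒ F = (5/6, 0)
2·[JGF] = 1/48, 2·[TFH] = -1/6
[JGF]:[TFH] = 1/48:-1/6 = -1/8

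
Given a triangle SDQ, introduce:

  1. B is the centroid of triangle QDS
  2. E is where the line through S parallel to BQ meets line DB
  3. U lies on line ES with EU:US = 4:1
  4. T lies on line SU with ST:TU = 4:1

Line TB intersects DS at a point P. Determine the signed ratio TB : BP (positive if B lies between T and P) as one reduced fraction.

Set S = (0, 0), D = (1, 0), Q = (0, 1); any affine frame gives the same invariant.
1. B is the centroid of triangle QDS ⇒ B = (1/3, 1/3)
2. E is where the line through S parallel to BQ meets line DB ⇒ E = (-1/3, 2/3)
3. U lies on line ES with EU:US = 4:1 ⇒ U = (-1/15, 2/15)
4. T lies on line SU with ST:TU = 4:1 ⇒ T = (-4/75, 8/75)
line TB meets DS at P = (-4/17, 0)
B = T + t·(P−T) with t = -17/8, so TB:BP = -17/8:25/8

TB:BP = -17/25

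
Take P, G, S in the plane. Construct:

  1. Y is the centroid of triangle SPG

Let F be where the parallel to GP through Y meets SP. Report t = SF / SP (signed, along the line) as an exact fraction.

Assign P = (0, 0), G = (1, 0), S = (0, 1) — the answer is frame-independent, so this choice is without loss of generality.
1. Y is the centroid of triangle SPG ⇒ Y = (1/3, 1/3)
through Y parallel to GP: direction (-1, 0); meets SP at F = (0, 1/3)
F = S + t·(P−S) with t = 2/3

t = 2/3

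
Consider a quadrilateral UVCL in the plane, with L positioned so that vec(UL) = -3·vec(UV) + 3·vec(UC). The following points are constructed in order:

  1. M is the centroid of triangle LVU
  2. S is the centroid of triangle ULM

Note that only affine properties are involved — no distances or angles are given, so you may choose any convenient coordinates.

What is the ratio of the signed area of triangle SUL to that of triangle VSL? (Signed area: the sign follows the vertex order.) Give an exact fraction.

[SUL]:[VSL] = 1/4

Choose coordinates U = (0, 0), V = (1, 0), C = (0, 1), L = (-3, 3).
1. M is the centroid of triangle LVU ⇒ M = (-2/3, 1)
2. S is the centroid of triangle ULM ⇒ S = (-11/9, 4/3)
2·[SUL] = -1/3, 2·[VSL] = -4/3
[SUL]:[VSL] = -1/3:-4/3 = 1/4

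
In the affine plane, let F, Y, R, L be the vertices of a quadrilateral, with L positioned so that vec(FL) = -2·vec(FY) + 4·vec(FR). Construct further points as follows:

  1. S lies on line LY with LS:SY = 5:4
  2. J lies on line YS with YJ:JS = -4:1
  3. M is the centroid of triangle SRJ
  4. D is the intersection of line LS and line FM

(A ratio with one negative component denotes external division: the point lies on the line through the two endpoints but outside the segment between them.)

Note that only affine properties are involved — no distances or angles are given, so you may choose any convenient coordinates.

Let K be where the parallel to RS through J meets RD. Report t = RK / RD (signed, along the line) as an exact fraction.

Assign F = (0, 0), Y = (1, 0), R = (0, 1), L = (-2, 4) — the answer is frame-independent, so this choice is without loss of generality.
1. S lies on line LY with LS:SY = 5:4 ⇒ S = (-1/3, 16/9)
2. J lies on line YS with YJ:JS = -4:1 ⇒ J = (-7/9, 64/27)
3. M is the centroid of triangle SRJ ⇒ M = (-10/27, 139/81)
4. D is the intersection of line LS and line FM ⇒ D = (-40/99, 556/297)
through J parallel to RS: direction (-1/3, 7/9); meets RD at K = (-160/63, 175/27)
K = R + t·(D−R) with t = 44/7

t = 44/7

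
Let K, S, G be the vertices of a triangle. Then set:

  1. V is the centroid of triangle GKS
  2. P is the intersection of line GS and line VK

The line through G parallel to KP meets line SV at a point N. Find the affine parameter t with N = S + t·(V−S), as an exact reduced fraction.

Assign K = (0, 0), S = (1, 0), G = (0, 1) — the answer is frame-independent, so this choice is without loss of generality.
1. V is the centroid of triangle GKS ⇒ V = (1/3, 1/3)
2. P is the intersection of line GS and line VK ⇒ P = (1/2, 1/2)
through G parallel to KP: direction (1/2, 1/2); meets SV at N = (-1/3, 2/3)
N = S + t·(V−S) with t = 2

t = 2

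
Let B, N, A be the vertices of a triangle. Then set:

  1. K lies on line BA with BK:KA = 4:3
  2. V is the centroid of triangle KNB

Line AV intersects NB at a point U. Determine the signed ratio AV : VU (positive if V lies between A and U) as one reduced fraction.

AV:VU = 17/4

Assign B = (0, 0), N = (1, 0), A = (0, 1) — the answer is frame-independent, so this choice is without loss of generality.
1. K lies on line BA with BK:KA = 4:3 ⇒ K = (0, 4/7)
2. V is the centroid of triangle KNB ⇒ V = (1/3, 4/21)
line AV meets NB at U = (7/17, 0)
V = A + t·(U−A) with t = 17/21, so AV:VU = 17/21:4/21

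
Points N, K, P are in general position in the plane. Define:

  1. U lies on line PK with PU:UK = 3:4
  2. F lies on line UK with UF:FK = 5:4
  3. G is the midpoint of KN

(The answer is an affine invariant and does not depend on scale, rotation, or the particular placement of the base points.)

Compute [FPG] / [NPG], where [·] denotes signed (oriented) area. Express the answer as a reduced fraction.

[FPG]:[NPG] = -47/63

Work in coordinates with N = (0, 0), K = (1, 0), P = (0, 1).
1. U lies on line PK with PU:UK = 3:4 ⇒ U = (3/7, 4/7)
2. F lies on line UK with UF:FK = 5:4 ⇒ F = (47/63, 16/63)
3. G is the midpoint of KN ⇒ G = (1/2, 0)
2·[FPG] = 47/126, 2·[NPG] = -1/2
[FPG]:[NPG] = 47/126:-1/2 = -47/63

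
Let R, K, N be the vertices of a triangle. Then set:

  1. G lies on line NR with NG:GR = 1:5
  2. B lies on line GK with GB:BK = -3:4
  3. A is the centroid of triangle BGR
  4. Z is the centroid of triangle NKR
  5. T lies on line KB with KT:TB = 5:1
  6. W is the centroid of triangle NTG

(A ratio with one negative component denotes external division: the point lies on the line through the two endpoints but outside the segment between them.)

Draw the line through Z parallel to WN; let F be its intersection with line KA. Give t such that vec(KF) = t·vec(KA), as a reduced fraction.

t = -16

Choose coordinates R = (0, 0), K = (1, 0), N = (0, 1).
1. G lies on line NR with NG:GR = 1:5 ⇒ G = (0, 5/6)
2. B lies on line GK with GB:BK = -3:4 ⇒ B = (-3, 10/3)
3. A is the centroid of triangle BGR ⇒ A = (-1, 25/18)
4. Z is the centroid of triangle NKR ⇒ Z = (1/3, 1/3)
5. T lies on line KB with KT:TB = 5:1 ⇒ T = (-7/3, 25/9)
6. W is the centroid of triangle NTG ⇒ W = (-7/9, 83/54)
through Z parallel to WN: direction (7/9, -29/54); meets KA at F = (33, -200/9)
F = K + t·(A−K) with t = -16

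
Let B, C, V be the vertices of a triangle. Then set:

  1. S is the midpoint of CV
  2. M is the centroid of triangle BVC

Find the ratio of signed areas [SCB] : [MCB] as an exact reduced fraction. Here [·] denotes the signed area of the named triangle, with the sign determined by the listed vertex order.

Work in coordinates with B = (0, 0), C = (1, 0), V = (0, 1).
1. S is the midpoint of CV ⇒ S = (1/2, 1/2)
2. M is the centroid of triangle BVC ⇒ M = (1/3, 1/3)
2·[SCB] = -1/2, 2·[MCB] = -1/3
[SCB]:[MCB] = -1/2:-1/3 = 3/2

[SCB]:[MCB] = 3/2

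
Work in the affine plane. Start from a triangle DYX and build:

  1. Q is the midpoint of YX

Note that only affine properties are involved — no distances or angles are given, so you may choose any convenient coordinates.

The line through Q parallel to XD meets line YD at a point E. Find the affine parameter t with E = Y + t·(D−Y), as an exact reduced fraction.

Choose coordinates D = (0, 0), Y = (1, 0), X = (0, 1).
1. Q is the midpoint of YX ⇒ Q = (1/2, 1/2)
through Q parallel to XD: direction (0, -1); meets YD at E = (1/2, 0)
E = Y + t·(D−Y) with t = 1/2

t = 1/2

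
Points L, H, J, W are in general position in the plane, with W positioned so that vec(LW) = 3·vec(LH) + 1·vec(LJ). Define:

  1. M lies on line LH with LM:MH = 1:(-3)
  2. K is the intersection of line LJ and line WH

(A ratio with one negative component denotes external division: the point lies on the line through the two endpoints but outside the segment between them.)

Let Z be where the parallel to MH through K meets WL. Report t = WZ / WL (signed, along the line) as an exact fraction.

t = 3/2

Set L = (0, 0), H = (1, 0), J = (0, 1), W = (3, 1); any affine frame gives the same invariant.
1. M lies on line LH with LM:MH = 1:(-3) ⇒ M = (-1/2, 0)
2. K is the intersection of line LJ and line WH ⇒ K = (0, -1/2)
through K parallel to MH: direction (3/2, 0); meets WL at Z = (-3/2, -1/2)
Z = W + t·(L−W) with t = 3/2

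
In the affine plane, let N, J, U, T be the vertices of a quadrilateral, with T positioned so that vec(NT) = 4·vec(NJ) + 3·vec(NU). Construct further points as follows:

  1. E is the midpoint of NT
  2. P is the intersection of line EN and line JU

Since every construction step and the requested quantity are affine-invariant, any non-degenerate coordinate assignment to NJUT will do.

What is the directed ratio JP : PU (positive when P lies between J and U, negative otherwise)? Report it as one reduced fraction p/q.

JP:PU = 3/4

Choose coordinates N = (0, 0), J = (1, 0), U = (0, 1), T = (4, 3).
1. E is the midpoint of NT ⇒ E = (2, 3/2)
2. P is the intersection of line EN and line JU ⇒ P = (4/7, 3/7)
P = J + t·(U−J) with t = 3/7, so JP:PU = t:(1−t) = 3/7:4/7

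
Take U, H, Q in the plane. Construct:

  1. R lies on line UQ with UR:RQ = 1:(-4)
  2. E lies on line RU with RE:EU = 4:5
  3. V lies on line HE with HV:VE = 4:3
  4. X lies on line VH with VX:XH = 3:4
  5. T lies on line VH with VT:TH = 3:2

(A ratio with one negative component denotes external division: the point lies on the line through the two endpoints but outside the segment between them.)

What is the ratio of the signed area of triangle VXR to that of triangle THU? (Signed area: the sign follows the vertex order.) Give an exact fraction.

Choose coordinates U = (0, 0), H = (1, 0), Q = (0, 1).
1. R lies on line UQ with UR:RQ = 1:(-4) ⇒ R = (0, -1/3)
2. E lies on line RU with RE:EU = 4:5 ⇒ E = (0, -5/27)
3. V lies on line HE with HV:VE = 4:3 ⇒ V = (3/7, -20/189)
4. X lies on line VH with VX:XH = 3:4 ⇒ X = (33/49, -80/1323)
5. T lies on line VH with VT:TH = 3:2 ⇒ T = (27/35, -8/189)
2·[VXR] = -16/441, 2·[THU] = 8/189
[VXR]:[THU] = -16/441:8/189 = -6/7

[VXR]:[THU] = -6/7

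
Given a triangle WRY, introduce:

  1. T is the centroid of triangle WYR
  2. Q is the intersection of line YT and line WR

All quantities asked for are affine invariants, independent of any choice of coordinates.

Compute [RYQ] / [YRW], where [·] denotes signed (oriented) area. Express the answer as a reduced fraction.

Work in coordinates with W = (0, 0), R = (1, 0), Y = (0, 1).
1. T is the centroid of triangle WYR ⇒ T = (1/3, 1/3)
2. Q is the intersection of line YT and line WR ⇒ Q = (1/2, 0)
2·[RYQ] = 1/2, 2·[YRW] = -1
[RYQ]:[YRW] = 1/2:-1 = -1/2

[RYQ]:[YRW] = -1/2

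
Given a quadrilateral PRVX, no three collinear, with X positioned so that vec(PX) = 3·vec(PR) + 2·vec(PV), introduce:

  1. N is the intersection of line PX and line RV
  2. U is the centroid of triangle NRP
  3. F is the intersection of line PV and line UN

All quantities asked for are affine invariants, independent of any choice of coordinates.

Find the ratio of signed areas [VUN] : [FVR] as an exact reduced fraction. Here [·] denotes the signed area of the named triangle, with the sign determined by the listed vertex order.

Set P = (0, 0), R = (1, 0), V = (0, 1), X = (3, 2); any affine frame gives the same invariant.
1. N is the intersection of line PX and line RV ⇒ N = (3/5, 2/5)
2. U is the centroid of triangle NRP ⇒ U = (8/15, 2/15)
3. F is the intersection of line PV and line UN ⇒ F = (0, -2)
2·[VUN] = 1/5, 2·[FVR] = -3
[VUN]:[FVR] = 1/5:-3 = -1/15

[VUN]:[FVR] = -1/15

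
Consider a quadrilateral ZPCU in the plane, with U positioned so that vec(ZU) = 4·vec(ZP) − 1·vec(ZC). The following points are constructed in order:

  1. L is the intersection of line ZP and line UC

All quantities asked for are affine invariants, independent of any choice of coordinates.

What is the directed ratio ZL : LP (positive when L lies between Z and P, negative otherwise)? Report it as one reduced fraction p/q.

ZL:LP = -2

Assign Z = (0, 0), P = (1, 0), C = (0, 1), U = (4, -1) — the answer is frame-independent, so this choice is without loss of generality.
1. L is the intersection of line ZP and line UC ⇒ L = (2, 0)
L = Z + t·(P−Z) with t = 2, so ZL:LP = t:(1−t) = 2:-1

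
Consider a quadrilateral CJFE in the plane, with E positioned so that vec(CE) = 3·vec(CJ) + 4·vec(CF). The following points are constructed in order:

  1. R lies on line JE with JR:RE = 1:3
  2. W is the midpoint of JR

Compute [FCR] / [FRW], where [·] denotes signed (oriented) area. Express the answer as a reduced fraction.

[FCR]:[FRW] = -2

Work in coordinates with C = (0, 0), J = (1, 0), F = (0, 1), E = (3, 4).
1. R lies on line JE with JR:RE = 1:3 ⇒ R = (3/2, 1)
2. W is the midpoint of JR ⇒ W = (5/4, 1/2)
2·[FCR] = 3/2, 2·[FRW] = -3/4
[FCR]:[FRW] = 3/2:-3/4 = -2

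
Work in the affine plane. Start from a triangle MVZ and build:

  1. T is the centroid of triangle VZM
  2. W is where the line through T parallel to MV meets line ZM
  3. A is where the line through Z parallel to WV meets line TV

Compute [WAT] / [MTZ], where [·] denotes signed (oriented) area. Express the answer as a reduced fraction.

Set M = (0, 0), V = (1, 0), Z = (0, 1); any affine frame gives the same invariant.
1. T is the centroid of triangle VZM ⇒ T = (1/3, 1/3)
2. W is where the line through T parallel to MV meets line ZM ⇒ W = (0, 1/3)
3. A is where the line through Z parallel to WV meets line TV ⇒ A = (-3, 2)
2·[WAT] = -5/9, 2·[MTZ] = 1/3
[WAT]:[MTZ] = -5/9:1/3 = -5/3

[WAT]:[MTZ] = -5/3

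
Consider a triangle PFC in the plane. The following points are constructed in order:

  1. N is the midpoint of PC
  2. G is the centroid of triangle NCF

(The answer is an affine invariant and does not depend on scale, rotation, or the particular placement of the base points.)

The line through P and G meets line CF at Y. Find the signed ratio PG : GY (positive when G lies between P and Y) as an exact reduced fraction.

Assign P = (0, 0), F = (1, 0), C = (0, 1) — the answer is frame-independent, so this choice is without loss of generality.
1. N is the midpoint of PC ⇒ N = (0, 1/2)
2. G is the centroid of triangle NCF ⇒ G = (1/3, 1/2)
line PG meets CF at Y = (2/5, 3/5)
G = P + t·(Y−P) with t = 5/6, so PG:GY = 5/6:1/6

PG:GY = 5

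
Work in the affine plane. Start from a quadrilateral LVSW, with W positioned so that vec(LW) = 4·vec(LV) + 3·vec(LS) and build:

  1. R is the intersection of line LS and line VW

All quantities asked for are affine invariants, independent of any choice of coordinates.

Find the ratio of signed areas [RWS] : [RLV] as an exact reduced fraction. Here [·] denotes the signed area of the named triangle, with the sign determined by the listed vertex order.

Set L = (0, 0), V = (1, 0), S = (0, 1), W = (4, 3); any affine frame gives the same invariant.
1. R is the intersection of line LS and line VW ⇒ R = (0, -1)
2·[RWS] = 8, 2·[RLV] = -1
[RWS]:[RLV] = 8:-1 = -8

[RWS]:[RLV] = -8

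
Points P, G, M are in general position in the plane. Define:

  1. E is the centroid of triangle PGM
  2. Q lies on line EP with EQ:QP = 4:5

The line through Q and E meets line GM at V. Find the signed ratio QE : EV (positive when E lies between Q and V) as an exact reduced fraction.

Choose coordinates P = (0, 0), G = (1, 0), M = (0, 1).
1. E is the centroid of triangle PGM ⇒ E = (1/3, 1/3)
2. Q lies on line EP with EQ:QP = 4:5 ⇒ Q = (5/27, 5/27)
line QE meets GM at V = (1/2, 1/2)
E = Q + t·(V−Q) with t = 8/17, so QE:EV = 8/17:9/17

QE:EV = 8/9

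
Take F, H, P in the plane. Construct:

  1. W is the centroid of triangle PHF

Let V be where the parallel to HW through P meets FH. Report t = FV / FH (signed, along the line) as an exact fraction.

t = 2

Choose coordinates F = (0, 0), H = (1, 0), P = (0, 1).
1. W is the centroid of triangle PHF ⇒ W = (1/3, 1/3)
through P parallel to HW: direction (-2/3, 1/3); meets FH at V = (2, 0)
V = F + t·(H−F) with t = 2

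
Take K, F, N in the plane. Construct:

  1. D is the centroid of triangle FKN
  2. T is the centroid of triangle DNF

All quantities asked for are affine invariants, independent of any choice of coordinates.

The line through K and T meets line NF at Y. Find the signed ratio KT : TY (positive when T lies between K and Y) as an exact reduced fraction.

Choose coordinates K = (0, 0), F = (1, 0), N = (0, 1).
1. D is the centroid of triangle FKN ⇒ D = (1/3, 1/3)
2. T is the centroid of triangle DNF ⇒ T = (4/9, 4/9)
line KT meets NF at Y = (1/2, 1/2)
T = K + t·(Y−K) with t = 8/9, so KT:TY = 8/9:1/9

KT:TY = 8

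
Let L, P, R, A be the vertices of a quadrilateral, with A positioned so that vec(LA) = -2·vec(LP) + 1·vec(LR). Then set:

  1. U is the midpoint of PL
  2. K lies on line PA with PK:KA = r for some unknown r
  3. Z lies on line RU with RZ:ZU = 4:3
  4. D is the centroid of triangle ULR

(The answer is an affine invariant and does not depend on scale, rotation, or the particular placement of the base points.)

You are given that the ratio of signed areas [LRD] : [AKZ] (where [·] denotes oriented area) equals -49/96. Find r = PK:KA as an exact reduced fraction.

Work in coordinates with L = (0, 0), P = (1, 0), R = (0, 1), A = (-2, 1).
1. U is the midpoint of PL ⇒ U = (1/2, 0)
2. With PK:KA = r, write λ = r/(r+1) so K = P + λ·(A−P); K is affine-linear in λ
3. Z lies on line RU with RZ:ZU = 4:3 ⇒ Z = (2/7, 3/7)
4. D is the centroid of triangle ULR ⇒ D = (1/6, 1/3)
Every point depending on K is an affine combination of K and λ-independent points, so each such coordinate is linear in λ; the λ² term in each signed area is a multiple of (A−P)×(A−P) = 0, so 2·[LRD] and 2·[AKZ] are each linear in λ. Evaluating at λ=0 and λ=1:
  2·[LRD] = -1/6,   2·[AKZ] = -4/7·λ + 4/7
So [LRD]:[AKZ] = (-1/6) / (-4/7·λ + 4/7). Setting this equal to -49/96:
  -1/6 = -49/96·(-4/7·λ + 4/7)  ⇒  λ = 3/7
Then r = λ/(1−λ) = (3/7)/(4/7) = 3/4. Check: with r = 3/4, K = (-2/7, 3/7) and [LRD]:[AKZ] = -49/96 as required.

r = 3/4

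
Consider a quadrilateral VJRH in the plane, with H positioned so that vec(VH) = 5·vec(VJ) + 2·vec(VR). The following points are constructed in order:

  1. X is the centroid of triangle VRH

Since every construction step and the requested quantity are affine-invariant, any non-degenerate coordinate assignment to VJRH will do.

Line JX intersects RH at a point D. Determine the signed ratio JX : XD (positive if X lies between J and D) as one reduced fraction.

Set V = (0, 0), J = (1, 0), R = (0, 1), H = (5, 2); any affine frame gives the same invariant.
1. X is the centroid of triangle VRH ⇒ X = (5/3, 1)
line JX meets RH at D = (25/13, 18/13)
X = J + t·(D−J) with t = 13/18, so JX:XD = 13/18:5/18

JX:XD = 13/5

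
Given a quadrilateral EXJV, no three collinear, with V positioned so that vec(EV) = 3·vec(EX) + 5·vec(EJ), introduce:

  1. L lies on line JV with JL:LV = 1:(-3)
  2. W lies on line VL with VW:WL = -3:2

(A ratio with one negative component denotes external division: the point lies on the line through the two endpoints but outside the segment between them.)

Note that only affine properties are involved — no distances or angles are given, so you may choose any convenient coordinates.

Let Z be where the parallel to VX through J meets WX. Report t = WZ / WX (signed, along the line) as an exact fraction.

t = 7/9

Choose coordinates E = (0, 0), X = (1, 0), J = (0, 1), V = (3, 5).
1. L lies on line JV with JL:LV = 1:(-3) ⇒ L = (-3/2, -1)
2. W lies on line VL with VW:WL = -3:2 ⇒ W = (-21/2, -13)
through J parallel to VX: direction (-2, -5); meets WX at Z = (-14/9, -26/9)
Z = W + t·(X−W) with t = 7/9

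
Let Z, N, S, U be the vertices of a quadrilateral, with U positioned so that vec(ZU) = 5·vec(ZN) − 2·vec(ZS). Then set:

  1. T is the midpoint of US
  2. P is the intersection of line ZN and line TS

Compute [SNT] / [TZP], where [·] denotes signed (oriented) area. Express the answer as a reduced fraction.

[SNT]:[TZP] = -6/5

Assign Z = (0, 0), N = (1, 0), S = (0, 1), U = (5, -2) — the answer is frame-independent, so this choice is without loss of generality.
1. T is the midpoint of US ⇒ T = (5/2, -1/2)
2. P is the intersection of line ZN and line TS ⇒ P = (5/3, 0)
2·[SNT] = 1, 2·[TZP] = -5/6
[SNT]:[TZP] = 1:-5/6 = -6/5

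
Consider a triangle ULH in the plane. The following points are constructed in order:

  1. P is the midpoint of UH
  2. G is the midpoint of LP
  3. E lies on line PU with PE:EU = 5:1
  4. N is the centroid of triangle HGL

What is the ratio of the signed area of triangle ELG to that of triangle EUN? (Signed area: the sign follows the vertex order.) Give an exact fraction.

[ELG]:[EUN] = 5

Set U = (0, 0), L = (1, 0), H = (0, 1); any affine frame gives the same invariant.
1. P is the midpoint of UH ⇒ P = (0, 1/2)
2. G is the midpoint of LP ⇒ G = (1/2, 1/4)
3. E lies on line PU with PE:EU = 5:1 ⇒ E = (0, 1/12)
4. N is the centroid of triangle HGL ⇒ N = (1/2, 5/12)
2·[ELG] = 5/24, 2·[EUN] = 1/24
[ELG]:[EUN] = 5/24:1/24 = 5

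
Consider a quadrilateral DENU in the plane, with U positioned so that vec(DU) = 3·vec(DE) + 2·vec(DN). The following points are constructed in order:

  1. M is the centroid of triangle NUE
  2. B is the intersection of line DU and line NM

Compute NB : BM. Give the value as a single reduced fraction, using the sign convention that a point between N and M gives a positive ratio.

Work in coordinates with D = (0, 0), E = (1, 0), N = (0, 1), U = (3, 2).
1. M is the centroid of triangle NUE ⇒ M = (4/3, 1)
2. B is the intersection of line DU and line NM ⇒ B = (3/2, 1)
B = N + t·(M−N) with t = 9/8, so NB:BM = t:(1−t) = 9/8:-1/8

NB:BM = -9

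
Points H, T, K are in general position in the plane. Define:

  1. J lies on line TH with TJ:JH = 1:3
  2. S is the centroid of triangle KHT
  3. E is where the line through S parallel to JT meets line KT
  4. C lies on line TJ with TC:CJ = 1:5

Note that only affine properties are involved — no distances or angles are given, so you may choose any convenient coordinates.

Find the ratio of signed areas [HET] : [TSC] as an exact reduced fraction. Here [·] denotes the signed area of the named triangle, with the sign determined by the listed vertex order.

Assign H = (0, 0), T = (1, 0), K = (0, 1) — the answer is frame-independent, so this choice is without loss of generality.
1. J lies on line TH with TJ:JH = 1:3 ⇒ J = (3/4, 0)
2. S is the centroid of triangle KHT ⇒ S = (1/3, 1/3)
3. E is where the line through S parallel to JT meets line KT ⇒ E = (2/3, 1/3)
4. C lies on line TJ with TC:CJ = 1:5 ⇒ C = (23/24, 0)
2·[HET] = -1/3, 2·[TSC] = 1/72
[HET]:[TSC] = -1/3:1/72 = -24

[HET]:[TSC] = -24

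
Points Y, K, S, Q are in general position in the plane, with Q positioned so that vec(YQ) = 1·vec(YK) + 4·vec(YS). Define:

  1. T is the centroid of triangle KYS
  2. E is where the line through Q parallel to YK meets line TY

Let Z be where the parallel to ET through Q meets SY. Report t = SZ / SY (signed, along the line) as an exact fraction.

Set Y = (0, 0), K = (1, 0), S = (0, 1), Q = (1, 4); any affine frame gives the same invariant.
1. T is the centroid of triangle KYS ⇒ T = (1/3, 1/3)
2. E is where the line through Q parallel to YK meets line TY ⇒ E = (4, 4)
through Q parallel to ET: direction (-11/3, -11/3); meets SY at Z = (0, 3)
Z = S + t·(Y−S) with t = -2

t = -2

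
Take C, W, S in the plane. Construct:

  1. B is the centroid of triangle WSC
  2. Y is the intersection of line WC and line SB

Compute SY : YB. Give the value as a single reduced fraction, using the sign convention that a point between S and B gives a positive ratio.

SY:YB = -3

Work in coordinates with C = (0, 0), W = (1, 0), S = (0, 1).
1. B is the centroid of triangle WSC ⇒ B = (1/3, 1/3)
2. Y is the intersection of line WC and line SB ⇒ Y = (1/2, 0)
Y = S + t·(B−S) with t = 3/2, so SY:YB = t:(1−t) = 3/2:-1/2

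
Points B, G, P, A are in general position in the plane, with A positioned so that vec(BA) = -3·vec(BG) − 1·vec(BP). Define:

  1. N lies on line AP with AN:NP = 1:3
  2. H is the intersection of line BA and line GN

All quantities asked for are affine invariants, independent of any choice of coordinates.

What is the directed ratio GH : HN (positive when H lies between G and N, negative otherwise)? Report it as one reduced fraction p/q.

Choose coordinates B = (0, 0), G = (1, 0), P = (0, 1), A = (-3, -1).
1. N lies on line AP with AN:NP = 1:3 ⇒ N = (-9/4, -1/2)
2. H is the intersection of line BA and line GN ⇒ H = (-6/7, -2/7)
H = G + t·(N−G) with t = 4/7, so GH:HN = t:(1−t) = 4/7:3/7

GH:HN = 4/3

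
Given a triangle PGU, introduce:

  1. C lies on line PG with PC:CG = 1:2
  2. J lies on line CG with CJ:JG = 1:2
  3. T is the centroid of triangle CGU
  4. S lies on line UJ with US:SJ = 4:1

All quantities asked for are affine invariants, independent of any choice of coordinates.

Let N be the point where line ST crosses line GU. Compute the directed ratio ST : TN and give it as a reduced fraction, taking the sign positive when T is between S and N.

ST:TN = 3/5

Choose coordinates P = (0, 0), G = (1, 0), U = (0, 1).
1. C lies on line PG with PC:CG = 1:2 ⇒ C = (1/3, 0)
2. J lies on line CG with CJ:JG = 1:2 ⇒ J = (5/9, 0)
3. T is the centroid of triangle CGU ⇒ T = (4/9, 1/3)
4. S lies on line UJ with US:SJ = 4:1 ⇒ S = (4/9, 1/5)
line ST meets GU at N = (4/9, 5/9)
T = S + t·(N−S) with t = 3/8, so ST:TN = 3/8:5/8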